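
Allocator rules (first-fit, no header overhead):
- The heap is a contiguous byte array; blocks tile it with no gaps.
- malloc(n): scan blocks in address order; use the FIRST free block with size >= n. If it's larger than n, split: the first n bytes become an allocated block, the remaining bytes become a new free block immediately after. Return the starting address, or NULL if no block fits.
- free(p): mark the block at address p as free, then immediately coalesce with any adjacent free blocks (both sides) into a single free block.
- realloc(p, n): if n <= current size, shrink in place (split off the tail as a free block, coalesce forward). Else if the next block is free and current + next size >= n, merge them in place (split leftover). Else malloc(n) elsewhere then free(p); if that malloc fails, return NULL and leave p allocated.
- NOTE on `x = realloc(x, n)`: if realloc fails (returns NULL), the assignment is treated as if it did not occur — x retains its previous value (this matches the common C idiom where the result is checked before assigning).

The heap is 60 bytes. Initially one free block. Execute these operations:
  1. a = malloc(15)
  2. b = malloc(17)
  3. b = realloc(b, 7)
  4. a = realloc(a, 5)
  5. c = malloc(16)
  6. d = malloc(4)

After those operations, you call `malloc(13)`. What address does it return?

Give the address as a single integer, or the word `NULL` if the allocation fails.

Op 1: a = malloc(15) -> a = 0; heap: [0-14 ALLOC][15-59 FREE]
Op 2: b = malloc(17) -> b = 15; heap: [0-14 ALLOC][15-31 ALLOC][32-59 FREE]
Op 3: b = realloc(b, 7) -> b = 15; heap: [0-14 ALLOC][15-21 ALLOC][22-59 FREE]
Op 4: a = realloc(a, 5) -> a = 0; heap: [0-4 ALLOC][5-14 FREE][15-21 ALLOC][22-59 FREE]
Op 5: c = malloc(16) -> c = 22; heap: [0-4 ALLOC][5-14 FREE][15-21 ALLOC][22-37 ALLOC][38-59 FREE]
Op 6: d = malloc(4) -> d = 5; heap: [0-4 ALLOC][5-8 ALLOC][9-14 FREE][15-21 ALLOC][22-37 ALLOC][38-59 FREE]
malloc(13): first-fit scan over [0-4 ALLOC][5-8 ALLOC][9-14 FREE][15-21 ALLOC][22-37 ALLOC][38-59 FREE] -> 38

Answer: 38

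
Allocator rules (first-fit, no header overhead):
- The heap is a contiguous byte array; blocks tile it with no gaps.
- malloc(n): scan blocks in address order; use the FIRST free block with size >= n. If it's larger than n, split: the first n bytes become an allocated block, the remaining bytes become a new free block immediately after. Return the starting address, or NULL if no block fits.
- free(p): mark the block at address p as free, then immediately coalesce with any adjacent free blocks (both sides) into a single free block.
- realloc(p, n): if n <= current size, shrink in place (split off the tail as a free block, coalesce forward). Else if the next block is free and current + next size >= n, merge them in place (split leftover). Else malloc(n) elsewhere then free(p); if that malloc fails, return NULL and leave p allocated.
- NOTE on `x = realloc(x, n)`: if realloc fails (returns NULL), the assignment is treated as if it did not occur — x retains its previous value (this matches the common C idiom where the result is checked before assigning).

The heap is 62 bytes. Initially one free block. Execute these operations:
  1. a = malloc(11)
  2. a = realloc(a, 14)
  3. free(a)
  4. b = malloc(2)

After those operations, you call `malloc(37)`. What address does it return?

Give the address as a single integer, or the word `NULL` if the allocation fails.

Answer: 2

Derivation:
Op 1: a = malloc(11) -> a = 0; heap: [0-10 ALLOC][11-61 FREE]
Op 2: a = realloc(a, 14) -> a = 0; heap: [0-13 ALLOC][14-61 FREE]
Op 3: free(a) -> (freed a); heap: [0-61 FREE]
Op 4: b = malloc(2) -> b = 0; heap: [0-1 ALLOC][2-61 FREE]
malloc(37): first-fit scan over [0-1 ALLOC][2-61 FREE] -> 2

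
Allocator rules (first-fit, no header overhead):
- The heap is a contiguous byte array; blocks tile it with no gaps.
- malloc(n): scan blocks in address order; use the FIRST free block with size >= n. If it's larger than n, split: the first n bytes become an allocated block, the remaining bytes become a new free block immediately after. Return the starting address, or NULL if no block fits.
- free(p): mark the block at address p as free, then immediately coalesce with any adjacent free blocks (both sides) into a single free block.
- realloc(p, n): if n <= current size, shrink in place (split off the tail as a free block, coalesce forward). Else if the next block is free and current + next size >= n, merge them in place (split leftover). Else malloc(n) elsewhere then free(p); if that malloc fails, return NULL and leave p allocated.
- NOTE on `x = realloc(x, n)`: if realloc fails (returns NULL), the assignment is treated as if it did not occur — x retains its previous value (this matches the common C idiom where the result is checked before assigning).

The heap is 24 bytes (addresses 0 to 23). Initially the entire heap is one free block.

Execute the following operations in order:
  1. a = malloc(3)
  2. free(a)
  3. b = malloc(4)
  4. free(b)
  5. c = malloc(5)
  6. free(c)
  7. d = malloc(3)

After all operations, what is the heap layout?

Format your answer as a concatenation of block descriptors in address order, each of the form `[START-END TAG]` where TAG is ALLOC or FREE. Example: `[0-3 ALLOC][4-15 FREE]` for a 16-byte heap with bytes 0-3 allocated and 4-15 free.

Op 1: a = malloc(3) -> a = 0; heap: [0-2 ALLOC][3-23 FREE]
Op 2: free(a) -> (freed a); heap: [0-23 FREE]
Op 3: b = malloc(4) -> b = 0; heap: [0-3 ALLOC][4-23 FREE]
Op 4: free(b) -> (freed b); heap: [0-23 FREE]
Op 5: c = malloc(5) -> c = 0; heap: [0-4 ALLOC][5-23 FREE]
Op 6: free(c) -> (freed c); heap: [0-23 FREE]
Op 7: d = malloc(3) -> d = 0; heap: [0-2 ALLOC][3-23 FREE]

Answer: [0-2 ALLOC][3-23 FREE]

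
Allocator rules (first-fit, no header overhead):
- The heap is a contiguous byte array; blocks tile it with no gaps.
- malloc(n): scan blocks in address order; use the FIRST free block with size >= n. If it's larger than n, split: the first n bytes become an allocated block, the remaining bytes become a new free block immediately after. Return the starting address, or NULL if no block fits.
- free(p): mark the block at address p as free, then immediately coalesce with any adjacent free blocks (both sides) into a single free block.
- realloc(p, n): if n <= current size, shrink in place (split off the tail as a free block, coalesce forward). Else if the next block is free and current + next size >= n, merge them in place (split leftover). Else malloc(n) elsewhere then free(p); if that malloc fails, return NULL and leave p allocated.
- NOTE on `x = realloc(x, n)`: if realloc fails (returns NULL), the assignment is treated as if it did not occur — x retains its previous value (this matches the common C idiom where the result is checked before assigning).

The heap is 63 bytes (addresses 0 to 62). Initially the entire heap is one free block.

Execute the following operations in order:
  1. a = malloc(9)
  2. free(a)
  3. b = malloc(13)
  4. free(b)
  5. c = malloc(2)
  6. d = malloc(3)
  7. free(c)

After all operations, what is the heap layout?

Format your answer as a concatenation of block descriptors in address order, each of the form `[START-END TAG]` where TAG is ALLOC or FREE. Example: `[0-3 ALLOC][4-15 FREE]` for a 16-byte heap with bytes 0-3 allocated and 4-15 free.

Answer: [0-1 FREE][2-4 ALLOC][5-62 FREE]

Derivation:
Op 1: a = malloc(9) -> a = 0; heap: [0-8 ALLOC][9-62 FREE]
Op 2: free(a) -> (freed a); heap: [0-62 FREE]
Op 3: b = malloc(13) -> b = 0; heap: [0-12 ALLOC][13-62 FREE]
Op 4: free(b) -> (freed b); heap: [0-62 FREE]
Op 5: c = malloc(2) -> c = 0; heap: [0-1 ALLOC][2-62 FREE]
Op 6: d = malloc(3) -> d = 2; heap: [0-1 ALLOC][2-4 ALLOC][5-62 FREE]
Op 7: free(c) -> (freed c); heap: [0-1 FREE][2-4 ALLOC][5-62 FREE]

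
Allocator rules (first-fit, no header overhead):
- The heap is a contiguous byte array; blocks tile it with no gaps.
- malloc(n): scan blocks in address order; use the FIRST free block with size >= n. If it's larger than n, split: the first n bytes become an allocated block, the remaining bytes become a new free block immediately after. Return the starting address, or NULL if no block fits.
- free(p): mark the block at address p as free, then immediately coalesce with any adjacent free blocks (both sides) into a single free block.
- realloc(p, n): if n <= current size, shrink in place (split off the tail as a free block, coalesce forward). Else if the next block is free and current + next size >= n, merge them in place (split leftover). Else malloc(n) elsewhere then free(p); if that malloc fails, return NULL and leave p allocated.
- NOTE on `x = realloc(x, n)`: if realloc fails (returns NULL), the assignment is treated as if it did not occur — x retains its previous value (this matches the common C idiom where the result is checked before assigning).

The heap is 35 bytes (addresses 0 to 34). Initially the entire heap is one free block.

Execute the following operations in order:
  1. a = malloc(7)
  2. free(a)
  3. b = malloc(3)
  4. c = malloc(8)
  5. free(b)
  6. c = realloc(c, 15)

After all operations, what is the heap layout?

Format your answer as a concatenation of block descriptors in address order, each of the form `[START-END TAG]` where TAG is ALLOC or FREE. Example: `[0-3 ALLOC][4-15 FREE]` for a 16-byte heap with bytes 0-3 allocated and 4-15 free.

Op 1: a = malloc(7) -> a = 0; heap: [0-6 ALLOC][7-34 FREE]
Op 2: free(a) -> (freed a); heap: [0-34 FREE]
Op 3: b = malloc(3) -> b = 0; heap: [0-2 ALLOC][3-34 FREE]
Op 4: c = malloc(8) -> c = 3; heap: [0-2 ALLOC][3-10 ALLOC][11-34 FREE]
Op 5: free(b) -> (freed b); heap: [0-2 FREE][3-10 ALLOC][11-34 FREE]
Op 6: c = realloc(c, 15) -> c = 3; heap: [0-2 FREE][3-17 ALLOC][18-34 FREE]

Answer: [0-2 FREE][3-17 ALLOC][18-34 FREE]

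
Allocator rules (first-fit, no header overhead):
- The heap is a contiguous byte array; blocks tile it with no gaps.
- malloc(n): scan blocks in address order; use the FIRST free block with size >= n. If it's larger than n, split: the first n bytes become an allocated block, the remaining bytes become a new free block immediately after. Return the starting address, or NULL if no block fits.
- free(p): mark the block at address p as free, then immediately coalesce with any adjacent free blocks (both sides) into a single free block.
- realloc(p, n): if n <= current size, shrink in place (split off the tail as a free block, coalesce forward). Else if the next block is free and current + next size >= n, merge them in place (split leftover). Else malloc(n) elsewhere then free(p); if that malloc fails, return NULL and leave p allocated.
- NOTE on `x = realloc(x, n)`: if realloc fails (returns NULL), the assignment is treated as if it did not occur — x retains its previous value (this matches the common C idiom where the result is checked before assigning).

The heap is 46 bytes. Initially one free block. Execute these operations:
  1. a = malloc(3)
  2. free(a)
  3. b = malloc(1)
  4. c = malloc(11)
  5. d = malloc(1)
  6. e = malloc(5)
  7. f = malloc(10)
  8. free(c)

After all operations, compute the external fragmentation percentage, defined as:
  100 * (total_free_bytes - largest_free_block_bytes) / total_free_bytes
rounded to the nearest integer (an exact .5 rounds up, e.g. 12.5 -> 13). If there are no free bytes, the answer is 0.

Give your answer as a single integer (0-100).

Answer: 38

Derivation:
Op 1: a = malloc(3) -> a = 0; heap: [0-2 ALLOC][3-45 FREE]
Op 2: free(a) -> (freed a); heap: [0-45 FREE]
Op 3: b = malloc(1) -> b = 0; heap: [0-0 ALLOC][1-45 FREE]
Op 4: c = malloc(11) -> c = 1; heap: [0-0 ALLOC][1-11 ALLOC][12-45 FREE]
Op 5: d = malloc(1) -> d = 12; heap: [0-0 ALLOC][1-11 ALLOC][12-12 ALLOC][13-45 FREE]
Op 6: e = malloc(5) -> e = 13; heap: [0-0 ALLOC][1-11 ALLOC][12-12 ALLOC][13-17 ALLOC][18-45 FREE]
Op 7: f = malloc(10) -> f = 18; heap: [0-0 ALLOC][1-11 ALLOC][12-12 ALLOC][13-17 ALLOC][18-27 ALLOC][28-45 FREE]
Op 8: free(c) -> (freed c); heap: [0-0 ALLOC][1-11 FREE][12-12 ALLOC][13-17 ALLOC][18-27 ALLOC][28-45 FREE]
Free blocks: [11 18] total_free=29 largest=18 -> 100*(29-18)/29 = 1100/29 ≈ 37.931 -> rounds to 38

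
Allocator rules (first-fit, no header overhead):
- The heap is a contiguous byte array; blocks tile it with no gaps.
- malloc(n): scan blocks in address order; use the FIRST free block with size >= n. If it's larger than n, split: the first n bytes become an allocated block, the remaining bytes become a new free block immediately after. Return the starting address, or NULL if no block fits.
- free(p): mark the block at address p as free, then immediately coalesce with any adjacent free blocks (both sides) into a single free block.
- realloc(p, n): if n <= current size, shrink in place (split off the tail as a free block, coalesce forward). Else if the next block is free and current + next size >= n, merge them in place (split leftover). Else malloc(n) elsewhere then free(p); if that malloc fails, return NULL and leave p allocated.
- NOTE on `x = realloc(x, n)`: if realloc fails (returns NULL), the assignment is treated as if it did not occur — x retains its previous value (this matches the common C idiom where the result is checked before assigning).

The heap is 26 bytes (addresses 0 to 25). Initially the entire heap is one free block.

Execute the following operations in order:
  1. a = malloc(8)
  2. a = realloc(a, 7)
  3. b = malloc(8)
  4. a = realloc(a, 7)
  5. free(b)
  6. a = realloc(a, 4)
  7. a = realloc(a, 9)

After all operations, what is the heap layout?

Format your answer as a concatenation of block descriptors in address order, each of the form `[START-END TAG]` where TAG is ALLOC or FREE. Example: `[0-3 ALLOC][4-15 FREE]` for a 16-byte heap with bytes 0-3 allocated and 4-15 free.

Answer: [0-8 ALLOC][9-25 FREE]

Derivation:
Op 1: a = malloc(8) -> a = 0; heap: [0-7 ALLOC][8-25 FREE]
Op 2: a = realloc(a, 7) -> a = 0; heap: [0-6 ALLOC][7-25 FREE]
Op 3: b = malloc(8) -> b = 7; heap: [0-6 ALLOC][7-14 ALLOC][15-25 FREE]
Op 4: a = realloc(a, 7) -> a = 0; heap: [0-6 ALLOC][7-14 ALLOC][15-25 FREE]
Op 5: free(b) -> (freed b); heap: [0-6 ALLOC][7-25 FREE]
Op 6: a = realloc(a, 4) -> a = 0; heap: [0-3 ALLOC][4-25 FREE]
Op 7: a = realloc(a, 9) -> a = 0; heap: [0-8 ALLOC][9-25 FREE]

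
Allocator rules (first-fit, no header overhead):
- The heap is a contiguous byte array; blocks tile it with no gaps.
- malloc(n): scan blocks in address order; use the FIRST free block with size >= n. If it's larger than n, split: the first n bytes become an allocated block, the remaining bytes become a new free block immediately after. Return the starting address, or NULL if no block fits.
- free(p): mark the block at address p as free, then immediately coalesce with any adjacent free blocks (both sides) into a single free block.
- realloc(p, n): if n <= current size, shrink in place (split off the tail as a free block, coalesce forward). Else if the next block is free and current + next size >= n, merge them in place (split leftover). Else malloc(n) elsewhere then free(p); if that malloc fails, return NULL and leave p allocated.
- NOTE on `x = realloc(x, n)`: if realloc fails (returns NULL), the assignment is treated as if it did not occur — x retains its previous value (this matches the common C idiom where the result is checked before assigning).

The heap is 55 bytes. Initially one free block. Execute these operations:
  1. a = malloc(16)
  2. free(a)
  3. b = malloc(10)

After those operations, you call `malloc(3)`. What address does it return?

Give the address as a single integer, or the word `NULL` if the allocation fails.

Answer: 10

Derivation:
Op 1: a = malloc(16) -> a = 0; heap: [0-15 ALLOC][16-54 FREE]
Op 2: free(a) -> (freed a); heap: [0-54 FREE]
Op 3: b = malloc(10) -> b = 0; heap: [0-9 ALLOC][10-54 FREE]
malloc(3): first-fit scan over [0-9 ALLOC][10-54 FREE] -> 10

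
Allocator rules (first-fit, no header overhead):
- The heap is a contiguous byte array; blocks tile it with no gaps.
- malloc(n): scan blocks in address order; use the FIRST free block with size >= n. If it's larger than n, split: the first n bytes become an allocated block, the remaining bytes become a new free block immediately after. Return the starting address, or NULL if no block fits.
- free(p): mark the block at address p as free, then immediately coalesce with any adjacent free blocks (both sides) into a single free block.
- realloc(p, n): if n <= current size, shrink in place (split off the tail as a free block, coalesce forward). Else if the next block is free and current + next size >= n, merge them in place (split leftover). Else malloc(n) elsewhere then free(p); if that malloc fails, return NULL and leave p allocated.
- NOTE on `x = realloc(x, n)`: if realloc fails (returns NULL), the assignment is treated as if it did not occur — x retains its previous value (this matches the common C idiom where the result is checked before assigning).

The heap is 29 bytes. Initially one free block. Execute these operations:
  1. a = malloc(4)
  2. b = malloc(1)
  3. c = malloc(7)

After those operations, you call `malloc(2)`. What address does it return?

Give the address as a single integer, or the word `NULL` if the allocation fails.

Op 1: a = malloc(4) -> a = 0; heap: [0-3 ALLOC][4-28 FREE]
Op 2: b = malloc(1) -> b = 4; heap: [0-3 ALLOC][4-4 ALLOC][5-28 FREE]
Op 3: c = malloc(7) -> c = 5; heap: [0-3 ALLOC][4-4 ALLOC][5-11 ALLOC][12-28 FREE]
malloc(2): first-fit scan over [0-3 ALLOC][4-4 ALLOC][5-11 ALLOC][12-28 FREE] -> 12

Answer: 12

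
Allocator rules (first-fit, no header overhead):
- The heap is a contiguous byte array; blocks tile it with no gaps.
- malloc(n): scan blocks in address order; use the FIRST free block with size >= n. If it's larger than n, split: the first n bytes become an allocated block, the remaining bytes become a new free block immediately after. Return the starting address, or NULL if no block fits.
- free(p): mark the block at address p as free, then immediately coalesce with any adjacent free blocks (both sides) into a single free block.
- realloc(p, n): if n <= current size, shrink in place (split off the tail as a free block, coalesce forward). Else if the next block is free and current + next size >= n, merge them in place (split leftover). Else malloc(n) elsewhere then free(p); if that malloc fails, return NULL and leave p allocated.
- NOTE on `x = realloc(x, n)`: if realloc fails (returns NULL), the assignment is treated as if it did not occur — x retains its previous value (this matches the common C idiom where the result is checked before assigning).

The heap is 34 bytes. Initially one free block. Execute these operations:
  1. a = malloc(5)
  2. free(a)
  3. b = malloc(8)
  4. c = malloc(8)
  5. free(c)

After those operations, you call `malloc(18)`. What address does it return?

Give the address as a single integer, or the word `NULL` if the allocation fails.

Answer: 8

Derivation:
Op 1: a = malloc(5) -> a = 0; heap: [0-4 ALLOC][5-33 FREE]
Op 2: free(a) -> (freed a); heap: [0-33 FREE]
Op 3: b = malloc(8) -> b = 0; heap: [0-7 ALLOC][8-33 FREE]
Op 4: c = malloc(8) -> c = 8; heap: [0-7 ALLOC][8-15 ALLOC][16-33 FREE]
Op 5: free(c) -> (freed c); heap: [0-7 ALLOC][8-33 FREE]
malloc(18): first-fit scan over [0-7 ALLOC][8-33 FREE] -> 8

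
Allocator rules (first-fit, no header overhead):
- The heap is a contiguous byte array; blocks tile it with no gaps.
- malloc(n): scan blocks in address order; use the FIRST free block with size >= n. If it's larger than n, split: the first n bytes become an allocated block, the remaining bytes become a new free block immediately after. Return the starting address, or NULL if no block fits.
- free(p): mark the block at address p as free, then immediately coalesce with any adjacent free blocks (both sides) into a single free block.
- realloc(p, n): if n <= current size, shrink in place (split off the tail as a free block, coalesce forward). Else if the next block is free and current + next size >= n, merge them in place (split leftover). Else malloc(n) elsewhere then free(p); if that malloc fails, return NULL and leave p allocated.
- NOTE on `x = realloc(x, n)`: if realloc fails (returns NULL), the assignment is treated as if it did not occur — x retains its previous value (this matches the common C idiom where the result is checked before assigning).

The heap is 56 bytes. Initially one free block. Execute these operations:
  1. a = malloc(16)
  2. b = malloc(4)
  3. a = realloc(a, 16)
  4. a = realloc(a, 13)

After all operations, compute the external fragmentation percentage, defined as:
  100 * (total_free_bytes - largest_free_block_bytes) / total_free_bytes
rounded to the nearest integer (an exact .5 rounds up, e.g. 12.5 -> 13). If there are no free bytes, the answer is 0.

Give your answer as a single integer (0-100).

Op 1: a = malloc(16) -> a = 0; heap: [0-15 ALLOC][16-55 FREE]
Op 2: b = malloc(4) -> b = 16; heap: [0-15 ALLOC][16-19 ALLOC][20-55 FREE]
Op 3: a = realloc(a, 16) -> a = 0; heap: [0-15 ALLOC][16-19 ALLOC][20-55 FREE]
Op 4: a = realloc(a, 13) -> a = 0; heap: [0-12 ALLOC][13-15 FREE][16-19 ALLOC][20-55 FREE]
Free blocks: [3 36] total_free=39 largest=36 -> 100*(39-36)/39 = 300/39 ≈ 7.692 -> rounds to 8

Answer: 8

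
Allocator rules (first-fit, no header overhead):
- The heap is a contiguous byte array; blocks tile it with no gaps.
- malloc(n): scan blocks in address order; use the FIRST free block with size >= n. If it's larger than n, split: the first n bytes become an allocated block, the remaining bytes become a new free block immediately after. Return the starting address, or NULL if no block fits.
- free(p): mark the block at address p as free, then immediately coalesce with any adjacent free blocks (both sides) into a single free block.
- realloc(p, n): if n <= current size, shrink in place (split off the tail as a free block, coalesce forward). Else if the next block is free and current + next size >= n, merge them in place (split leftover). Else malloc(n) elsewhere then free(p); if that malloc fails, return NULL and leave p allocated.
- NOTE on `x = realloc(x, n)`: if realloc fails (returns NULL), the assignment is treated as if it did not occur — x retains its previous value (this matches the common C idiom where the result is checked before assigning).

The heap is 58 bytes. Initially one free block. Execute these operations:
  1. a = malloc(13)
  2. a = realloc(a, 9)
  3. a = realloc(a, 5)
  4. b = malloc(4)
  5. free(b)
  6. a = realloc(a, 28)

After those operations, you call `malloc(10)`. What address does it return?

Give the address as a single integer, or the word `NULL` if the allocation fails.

Op 1: a = malloc(13) -> a = 0; heap: [0-12 ALLOC][13-57 FREE]
Op 2: a = realloc(a, 9) -> a = 0; heap: [0-8 ALLOC][9-57 FREE]
Op 3: a = realloc(a, 5) -> a = 0; heap: [0-4 ALLOC][5-57 FREE]
Op 4: b = malloc(4) -> b = 5; heap: [0-4 ALLOC][5-8 ALLOC][9-57 FREE]
Op 5: free(b) -> (freed b); heap: [0-4 ALLOC][5-57 FREE]
Op 6: a = realloc(a, 28) -> a = 0; heap: [0-27 ALLOC][28-57 FREE]
malloc(10): first-fit scan over [0-27 ALLOC][28-57 FREE] -> 28

Answer: 28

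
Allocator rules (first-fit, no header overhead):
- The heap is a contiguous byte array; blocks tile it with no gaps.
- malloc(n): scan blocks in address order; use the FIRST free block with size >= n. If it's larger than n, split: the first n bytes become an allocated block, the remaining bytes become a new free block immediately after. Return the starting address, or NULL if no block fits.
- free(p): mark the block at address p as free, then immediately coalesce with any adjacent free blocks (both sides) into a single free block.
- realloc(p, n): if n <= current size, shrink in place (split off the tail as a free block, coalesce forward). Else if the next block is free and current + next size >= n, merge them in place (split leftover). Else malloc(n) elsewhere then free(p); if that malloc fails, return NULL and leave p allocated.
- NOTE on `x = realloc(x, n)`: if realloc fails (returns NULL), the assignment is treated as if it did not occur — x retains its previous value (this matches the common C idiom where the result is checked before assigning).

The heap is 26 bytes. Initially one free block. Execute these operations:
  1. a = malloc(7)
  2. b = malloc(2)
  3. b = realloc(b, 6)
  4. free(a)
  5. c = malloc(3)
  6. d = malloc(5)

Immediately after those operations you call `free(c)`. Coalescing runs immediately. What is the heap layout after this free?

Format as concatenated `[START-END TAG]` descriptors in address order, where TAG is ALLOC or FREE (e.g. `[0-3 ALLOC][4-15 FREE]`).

Answer: [0-6 FREE][7-12 ALLOC][13-17 ALLOC][18-25 FREE]

Derivation:
Op 1: a = malloc(7) -> a = 0; heap: [0-6 ALLOC][7-25 FREE]
Op 2: b = malloc(2) -> b = 7; heap: [0-6 ALLOC][7-8 ALLOC][9-25 FREE]
Op 3: b = realloc(b, 6) -> b = 7; heap: [0-6 ALLOC][7-12 ALLOC][13-25 FREE]
Op 4: free(a) -> (freed a); heap: [0-6 FREE][7-12 ALLOC][13-25 FREE]
Op 5: c = malloc(3) -> c = 0; heap: [0-2 ALLOC][3-6 FREE][7-12 ALLOC][13-25 FREE]
Op 6: d = malloc(5) -> d = 13; heap: [0-2 ALLOC][3-6 FREE][7-12 ALLOC][13-17 ALLOC][18-25 FREE]
free(c): c = 0 -> block [0-2 ALLOC]; mark free, coalesce with adjacent free neighbors -> [0-6 FREE][7-12 ALLOC][13-17 ALLOC][18-25 FREE]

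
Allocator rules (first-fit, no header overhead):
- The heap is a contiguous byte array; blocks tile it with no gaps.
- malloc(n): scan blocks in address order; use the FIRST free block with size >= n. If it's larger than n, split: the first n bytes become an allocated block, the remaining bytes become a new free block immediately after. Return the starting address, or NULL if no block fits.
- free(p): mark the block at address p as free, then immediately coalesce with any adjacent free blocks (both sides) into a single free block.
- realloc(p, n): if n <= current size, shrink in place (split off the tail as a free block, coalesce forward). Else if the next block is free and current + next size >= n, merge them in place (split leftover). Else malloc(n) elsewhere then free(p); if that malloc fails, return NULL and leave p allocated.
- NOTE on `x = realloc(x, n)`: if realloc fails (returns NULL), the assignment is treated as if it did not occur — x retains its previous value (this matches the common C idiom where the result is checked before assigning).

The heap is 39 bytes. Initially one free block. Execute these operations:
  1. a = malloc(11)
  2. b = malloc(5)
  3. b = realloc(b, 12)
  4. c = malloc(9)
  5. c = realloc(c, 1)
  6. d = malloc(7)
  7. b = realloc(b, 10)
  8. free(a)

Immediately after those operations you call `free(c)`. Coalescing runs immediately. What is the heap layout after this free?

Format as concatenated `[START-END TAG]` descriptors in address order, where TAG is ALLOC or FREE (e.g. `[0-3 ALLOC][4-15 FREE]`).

Answer: [0-10 FREE][11-20 ALLOC][21-23 FREE][24-30 ALLOC][31-38 FREE]

Derivation:
Op 1: a = malloc(11) -> a = 0; heap: [0-10 ALLOC][11-38 FREE]
Op 2: b = malloc(5) -> b = 11; heap: [0-10 ALLOC][11-15 ALLOC][16-38 FREE]
Op 3: b = realloc(b, 12) -> b = 11; heap: [0-10 ALLOC][11-22 ALLOC][23-38 FREE]
Op 4: c = malloc(9) -> c = 23; heap: [0-10 ALLOC][11-22 ALLOC][23-31 ALLOC][32-38 FREE]
Op 5: c = realloc(c, 1) -> c = 23; heap: [0-10 ALLOC][11-22 ALLOC][23-23 ALLOC][24-38 FREE]
Op 6: d = malloc(7) -> d = 24; heap: [0-10 ALLOC][11-22 ALLOC][23-23 ALLOC][24-30 ALLOC][31-38 FREE]
Op 7: b = realloc(b, 10) -> b = 11; heap: [0-10 ALLOC][11-20 ALLOC][21-22 FREE][23-23 ALLOC][24-30 ALLOC][31-38 FREE]
Op 8: free(a) -> (freed a); heap: [0-10 FREE][11-20 ALLOC][21-22 FREE][23-23 ALLOC][24-30 ALLOC][31-38 FREE]
free(c): c = 23 -> block [23-23 ALLOC]; mark free, coalesce with adjacent free neighbors -> [0-10 FREE][11-20 ALLOC][21-23 FREE][24-30 ALLOC][31-38 FREE]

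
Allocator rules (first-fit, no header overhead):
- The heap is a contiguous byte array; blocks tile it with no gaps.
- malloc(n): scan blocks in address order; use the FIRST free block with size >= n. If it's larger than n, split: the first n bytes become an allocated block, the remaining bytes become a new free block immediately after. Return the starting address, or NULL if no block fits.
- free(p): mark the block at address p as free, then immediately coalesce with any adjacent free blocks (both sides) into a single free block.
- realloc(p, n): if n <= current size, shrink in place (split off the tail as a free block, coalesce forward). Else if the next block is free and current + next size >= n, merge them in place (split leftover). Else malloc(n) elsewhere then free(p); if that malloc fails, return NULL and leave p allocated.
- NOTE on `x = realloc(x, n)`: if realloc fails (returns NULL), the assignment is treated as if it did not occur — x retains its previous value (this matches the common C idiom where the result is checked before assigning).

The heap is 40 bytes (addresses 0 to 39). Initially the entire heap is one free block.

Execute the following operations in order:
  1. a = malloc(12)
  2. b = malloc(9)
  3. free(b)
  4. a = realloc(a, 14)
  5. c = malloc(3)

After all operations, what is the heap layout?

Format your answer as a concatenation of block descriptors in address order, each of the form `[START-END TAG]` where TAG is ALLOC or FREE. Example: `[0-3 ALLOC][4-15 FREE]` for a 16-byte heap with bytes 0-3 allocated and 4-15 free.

Answer: [0-13 ALLOC][14-16 ALLOC][17-39 FREE]

Derivation:
Op 1: a = malloc(12) -> a = 0; heap: [0-11 ALLOC][12-39 FREE]
Op 2: b = malloc(9) -> b = 12; heap: [0-11 ALLOC][12-20 ALLOC][21-39 FREE]
Op 3: free(b) -> (freed b); heap: [0-11 ALLOC][12-39 FREE]
Op 4: a = realloc(a, 14) -> a = 0; heap: [0-13 ALLOC][14-39 FREE]
Op 5: c = malloc(3) -> c = 14; heap: [0-13 ALLOC][14-16 ALLOC][17-39 FREE]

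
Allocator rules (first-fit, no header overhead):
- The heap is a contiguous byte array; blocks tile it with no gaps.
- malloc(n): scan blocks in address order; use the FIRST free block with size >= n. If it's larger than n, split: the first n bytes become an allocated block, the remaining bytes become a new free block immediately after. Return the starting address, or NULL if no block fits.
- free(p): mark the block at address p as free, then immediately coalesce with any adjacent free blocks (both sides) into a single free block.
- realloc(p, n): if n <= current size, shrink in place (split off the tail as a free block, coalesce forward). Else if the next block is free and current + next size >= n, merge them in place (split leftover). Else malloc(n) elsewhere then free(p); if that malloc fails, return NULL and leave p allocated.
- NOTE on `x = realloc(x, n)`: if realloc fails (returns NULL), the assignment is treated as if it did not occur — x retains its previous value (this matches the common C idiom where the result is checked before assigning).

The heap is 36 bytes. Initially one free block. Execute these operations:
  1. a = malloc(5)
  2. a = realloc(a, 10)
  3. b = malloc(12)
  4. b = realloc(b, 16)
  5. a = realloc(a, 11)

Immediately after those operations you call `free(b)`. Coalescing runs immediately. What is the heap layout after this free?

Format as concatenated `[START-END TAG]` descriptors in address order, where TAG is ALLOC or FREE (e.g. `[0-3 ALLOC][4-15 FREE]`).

Op 1: a = malloc(5) -> a = 0; heap: [0-4 ALLOC][5-35 FREE]
Op 2: a = realloc(a, 10) -> a = 0; heap: [0-9 ALLOC][10-35 FREE]
Op 3: b = malloc(12) -> b = 10; heap: [0-9 ALLOC][10-21 ALLOC][22-35 FREE]
Op 4: b = realloc(b, 16) -> b = 10; heap: [0-9 ALLOC][10-25 ALLOC][26-35 FREE]
Op 5: a = realloc(a, 11) -> NULL (a unchanged); heap: [0-9 ALLOC][10-25 ALLOC][26-35 FREE]
free(b): b = 10 -> block [10-25 ALLOC]; mark free, coalesce with adjacent free neighbors -> [0-9 ALLOC][10-35 FREE]

Answer: [0-9 ALLOC][10-35 FREE]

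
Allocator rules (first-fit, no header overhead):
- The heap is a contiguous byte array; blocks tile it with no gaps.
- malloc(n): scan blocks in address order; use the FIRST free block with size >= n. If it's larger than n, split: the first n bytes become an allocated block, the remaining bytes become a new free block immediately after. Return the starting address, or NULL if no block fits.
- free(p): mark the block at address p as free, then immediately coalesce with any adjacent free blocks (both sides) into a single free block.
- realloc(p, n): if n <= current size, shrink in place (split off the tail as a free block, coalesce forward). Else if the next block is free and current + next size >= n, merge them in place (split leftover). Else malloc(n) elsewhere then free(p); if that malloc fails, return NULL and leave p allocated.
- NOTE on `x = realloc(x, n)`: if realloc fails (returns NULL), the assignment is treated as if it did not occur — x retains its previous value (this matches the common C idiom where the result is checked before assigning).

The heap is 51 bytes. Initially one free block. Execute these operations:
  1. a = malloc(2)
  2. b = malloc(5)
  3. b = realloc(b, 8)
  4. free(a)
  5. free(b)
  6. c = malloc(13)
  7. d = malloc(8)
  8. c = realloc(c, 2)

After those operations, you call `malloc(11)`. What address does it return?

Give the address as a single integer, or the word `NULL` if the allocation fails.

Answer: 2

Derivation:
Op 1: a = malloc(2) -> a = 0; heap: [0-1 ALLOC][2-50 FREE]
Op 2: b = malloc(5) -> b = 2; heap: [0-1 ALLOC][2-6 ALLOC][7-50 FREE]
Op 3: b = realloc(b, 8) -> b = 2; heap: [0-1 ALLOC][2-9 ALLOC][10-50 FREE]
Op 4: free(a) -> (freed a); heap: [0-1 FREE][2-9 ALLOC][10-50 FREE]
Op 5: free(b) -> (freed b); heap: [0-50 FREE]
Op 6: c = malloc(13) -> c = 0; heap: [0-12 ALLOC][13-50 FREE]
Op 7: d = malloc(8) -> d = 13; heap: [0-12 ALLOC][13-20 ALLOC][21-50 FREE]
Op 8: c = realloc(c, 2) -> c = 0; heap: [0-1 ALLOC][2-12 FREE][13-20 ALLOC][21-50 FREE]
malloc(11): first-fit scan over [0-1 ALLOC][2-12 FREE][13-20 ALLOC][21-50 FREE] -> 2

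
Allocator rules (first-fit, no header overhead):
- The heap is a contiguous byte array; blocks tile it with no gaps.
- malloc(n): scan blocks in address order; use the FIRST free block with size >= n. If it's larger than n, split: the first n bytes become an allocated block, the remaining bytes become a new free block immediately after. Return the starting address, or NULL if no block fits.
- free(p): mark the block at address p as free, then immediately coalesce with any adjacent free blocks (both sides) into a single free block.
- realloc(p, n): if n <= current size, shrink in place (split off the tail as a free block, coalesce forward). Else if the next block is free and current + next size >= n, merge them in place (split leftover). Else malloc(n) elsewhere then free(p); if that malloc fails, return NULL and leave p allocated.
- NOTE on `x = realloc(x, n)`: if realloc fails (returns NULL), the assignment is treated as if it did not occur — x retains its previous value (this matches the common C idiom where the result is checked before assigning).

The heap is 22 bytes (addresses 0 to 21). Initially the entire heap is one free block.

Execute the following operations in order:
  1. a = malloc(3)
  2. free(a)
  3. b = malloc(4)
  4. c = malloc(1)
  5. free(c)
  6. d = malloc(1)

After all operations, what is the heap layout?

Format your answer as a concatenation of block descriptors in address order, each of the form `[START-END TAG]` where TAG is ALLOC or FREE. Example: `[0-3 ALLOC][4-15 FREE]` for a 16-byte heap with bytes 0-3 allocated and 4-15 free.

Op 1: a = malloc(3) -> a = 0; heap: [0-2 ALLOC][3-21 FREE]
Op 2: free(a) -> (freed a); heap: [0-21 FREE]
Op 3: b = malloc(4) -> b = 0; heap: [0-3 ALLOC][4-21 FREE]
Op 4: c = malloc(1) -> c = 4; heap: [0-3 ALLOC][4-4 ALLOC][5-21 FREE]
Op 5: free(c) -> (freed c); heap: [0-3 ALLOC][4-21 FREE]
Op 6: d = malloc(1) -> d = 4; heap: [0-3 ALLOC][4-4 ALLOC][5-21 FREE]

Answer: [0-3 ALLOC][4-4 ALLOC][5-21 FREE]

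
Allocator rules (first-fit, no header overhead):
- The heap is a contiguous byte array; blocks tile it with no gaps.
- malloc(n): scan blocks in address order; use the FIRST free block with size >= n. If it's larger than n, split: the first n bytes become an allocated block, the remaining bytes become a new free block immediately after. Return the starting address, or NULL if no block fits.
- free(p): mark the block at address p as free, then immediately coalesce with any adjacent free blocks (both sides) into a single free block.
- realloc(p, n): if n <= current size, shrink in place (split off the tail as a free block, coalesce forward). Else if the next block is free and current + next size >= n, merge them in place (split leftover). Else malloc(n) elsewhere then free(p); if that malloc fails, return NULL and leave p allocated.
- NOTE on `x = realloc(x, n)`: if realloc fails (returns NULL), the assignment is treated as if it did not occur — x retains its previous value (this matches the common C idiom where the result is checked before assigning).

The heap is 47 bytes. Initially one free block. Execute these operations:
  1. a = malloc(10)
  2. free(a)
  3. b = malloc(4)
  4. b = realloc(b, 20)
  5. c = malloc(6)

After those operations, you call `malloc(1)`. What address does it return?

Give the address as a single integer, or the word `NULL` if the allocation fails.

Answer: 26

Derivation:
Op 1: a = malloc(10) -> a = 0; heap: [0-9 ALLOC][10-46 FREE]
Op 2: free(a) -> (freed a); heap: [0-46 FREE]
Op 3: b = malloc(4) -> b = 0; heap: [0-3 ALLOC][4-46 FREE]
Op 4: b = realloc(b, 20) -> b = 0; heap: [0-19 ALLOC][20-46 FREE]
Op 5: c = malloc(6) -> c = 20; heap: [0-19 ALLOC][20-25 ALLOC][26-46 FREE]
malloc(1): first-fit scan over [0-19 ALLOC][20-25 ALLOC][26-46 FREE] -> 26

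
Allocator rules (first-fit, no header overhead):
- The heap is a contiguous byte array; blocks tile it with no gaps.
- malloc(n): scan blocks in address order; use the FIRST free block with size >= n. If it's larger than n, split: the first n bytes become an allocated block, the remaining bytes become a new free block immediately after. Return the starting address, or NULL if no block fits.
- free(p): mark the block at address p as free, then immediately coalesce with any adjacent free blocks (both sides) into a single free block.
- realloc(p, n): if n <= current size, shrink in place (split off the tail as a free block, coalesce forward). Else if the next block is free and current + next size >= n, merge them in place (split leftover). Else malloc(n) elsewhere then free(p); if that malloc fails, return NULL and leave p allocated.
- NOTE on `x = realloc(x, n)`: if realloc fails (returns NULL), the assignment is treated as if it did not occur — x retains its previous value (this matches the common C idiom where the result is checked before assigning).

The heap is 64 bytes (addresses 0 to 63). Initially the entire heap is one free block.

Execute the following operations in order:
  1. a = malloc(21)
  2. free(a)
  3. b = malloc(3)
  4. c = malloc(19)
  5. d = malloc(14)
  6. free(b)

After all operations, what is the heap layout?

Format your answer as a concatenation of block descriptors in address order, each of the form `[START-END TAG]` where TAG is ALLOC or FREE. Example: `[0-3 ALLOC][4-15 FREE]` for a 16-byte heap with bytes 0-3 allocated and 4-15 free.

Answer: [0-2 FREE][3-21 ALLOC][22-35 ALLOC][36-63 FREE]

Derivation:
Op 1: a = malloc(21) -> a = 0; heap: [0-20 ALLOC][21-63 FREE]
Op 2: free(a) -> (freed a); heap: [0-63 FREE]
Op 3: b = malloc(3) -> b = 0; heap: [0-2 ALLOC][3-63 FREE]
Op 4: c = malloc(19) -> c = 3; heap: [0-2 ALLOC][3-21 ALLOC][22-63 FREE]
Op 5: d = malloc(14) -> d = 22; heap: [0-2 ALLOC][3-21 ALLOC][22-35 ALLOC][36-63 FREE]
Op 6: free(b) -> (freed b); heap: [0-2 FREE][3-21 ALLOC][22-35 ALLOC][36-63 FREE]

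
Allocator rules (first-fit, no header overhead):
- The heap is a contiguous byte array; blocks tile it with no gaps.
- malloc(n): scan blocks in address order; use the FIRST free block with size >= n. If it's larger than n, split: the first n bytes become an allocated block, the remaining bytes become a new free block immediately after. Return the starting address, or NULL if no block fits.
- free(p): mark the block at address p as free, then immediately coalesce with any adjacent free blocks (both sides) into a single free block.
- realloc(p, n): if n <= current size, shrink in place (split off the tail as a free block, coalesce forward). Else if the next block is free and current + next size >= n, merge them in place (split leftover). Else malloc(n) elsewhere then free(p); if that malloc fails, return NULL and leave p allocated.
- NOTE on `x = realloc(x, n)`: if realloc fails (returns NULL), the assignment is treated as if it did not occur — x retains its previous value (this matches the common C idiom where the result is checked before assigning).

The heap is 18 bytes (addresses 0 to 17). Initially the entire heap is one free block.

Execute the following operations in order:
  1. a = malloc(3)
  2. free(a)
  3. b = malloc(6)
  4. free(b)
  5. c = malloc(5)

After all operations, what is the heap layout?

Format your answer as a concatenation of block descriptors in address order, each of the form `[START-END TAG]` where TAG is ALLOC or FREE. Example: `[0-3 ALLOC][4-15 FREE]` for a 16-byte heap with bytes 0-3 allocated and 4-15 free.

Op 1: a = malloc(3) -> a = 0; heap: [0-2 ALLOC][3-17 FREE]
Op 2: free(a) -> (freed a); heap: [0-17 FREE]
Op 3: b = malloc(6) -> b = 0; heap: [0-5 ALLOC][6-17 FREE]
Op 4: free(b) -> (freed b); heap: [0-17 FREE]
Op 5: c = malloc(5) -> c = 0; heap: [0-4 ALLOC][5-17 FREE]

Answer: [0-4 ALLOC][5-17 FREE]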